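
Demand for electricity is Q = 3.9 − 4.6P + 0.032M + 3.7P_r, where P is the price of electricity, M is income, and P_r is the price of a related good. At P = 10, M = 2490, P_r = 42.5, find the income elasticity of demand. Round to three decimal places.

0.409

At the given point, Q = 3.9 − 4.6(10) + 0.032(2490) + 3.7(42.5) = 3.9 − 46 + 79.68 + 157.25 = 194.83.
∂Q/∂M = +0.032, so E_I = 0.032·(2490/194.83) ≈ 0.409.
E_I ∈ (0,1): normal good (necessity).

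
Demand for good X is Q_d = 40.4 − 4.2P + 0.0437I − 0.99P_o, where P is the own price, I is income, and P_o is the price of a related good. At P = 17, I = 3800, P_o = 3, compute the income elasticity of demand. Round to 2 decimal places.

Substituting, Q_d = 40.4 − 4.2(17) + 0.0437(3800) − 0.99(3) = 40.4 − 71.4 + 166.06 − 2.97 = 132.09.
∂Q_d/∂I = +0.0437, so E_I = 0.0437·(3800/132.09) ≈ 1.26.
E_I > 1: normal good (luxury).

1.26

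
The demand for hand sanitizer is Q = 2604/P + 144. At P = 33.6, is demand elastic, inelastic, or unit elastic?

inelastic

At P = 33.6, Q = 221.5.
dQ/dP = −2604/P² = −2.3065.
Point elasticity E = (dQ/dP)·(P/Q) = -2.3065 × 33.6/221.5 ≈ -0.350.
|E| ≈ 0.350 < 1, so demand is inelastic.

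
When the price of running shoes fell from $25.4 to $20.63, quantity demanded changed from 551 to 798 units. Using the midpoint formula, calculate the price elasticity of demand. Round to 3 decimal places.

-1.767

%Δq = (798 − 551)/[(551 + 798)/2] = 247/674.5 ≈ 0.3662.
%Δp = (20.63 − 25.4)/[(25.4 + 20.63)/2] = -4.77/23.015 ≈ -0.2073.
Arc elasticity E = %Δq/%Δp ≈ 0.3662/-0.2073 ≈ -1.767.
|E| > 1: demand is elastic over this range.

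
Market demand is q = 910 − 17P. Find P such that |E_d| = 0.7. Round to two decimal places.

22.04

Set −bP/(a − bP) = −0.7 ⇒ bP = 0.7(a − bP) ⇒ bP(1+0.7) = 0.7·a.
P = 0.7·910/(17·1.7) ≈ 22.04.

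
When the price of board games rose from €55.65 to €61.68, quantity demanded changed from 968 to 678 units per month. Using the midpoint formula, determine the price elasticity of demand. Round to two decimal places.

-3.43

%ΔQ = (678 − 968)/[(968 + 678)/2] = -290/823 ≈ -0.3524.
%Δp = (61.68 − 55.65)/[(55.65 + 61.68)/2] = 6.03/58.665 ≈ 0.1028.
Arc elasticity E = %ΔQ/%Δp ≈ -0.3524/0.1028 ≈ -3.43.
|E| > 1: demand is elastic over this range.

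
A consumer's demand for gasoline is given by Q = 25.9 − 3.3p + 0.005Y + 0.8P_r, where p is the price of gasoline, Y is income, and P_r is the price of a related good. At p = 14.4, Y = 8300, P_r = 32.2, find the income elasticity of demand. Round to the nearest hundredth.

0.91

Substituting, Q = 25.9 − 3.3(14.4) + 0.005(8300) + 0.8(32.2) = 25.9 − 47.52 + 41.5 + 25.76 = 45.64.
∂Q/∂Y = +0.005, so E_I = 0.005·(8300/45.64) ≈ 0.91.
E_I ∈ (0,1): normal good (necessity).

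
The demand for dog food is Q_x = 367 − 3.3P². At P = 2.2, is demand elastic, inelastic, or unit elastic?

inelastic

At P = 2.2, Q_x = 351.028.
dQ_x/dP = −2·3.3·P = −14.52.
Point elasticity E = (dQ_x/dP)·(P/Q_x) = -14.52 × 2.2/351.028 ≈ -0.091.
|E| ≈ 0.091 < 1, so demand is inelastic.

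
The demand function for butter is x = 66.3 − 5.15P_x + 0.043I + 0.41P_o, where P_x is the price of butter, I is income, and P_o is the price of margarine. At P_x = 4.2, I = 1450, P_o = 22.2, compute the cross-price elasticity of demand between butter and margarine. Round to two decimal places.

0.08

x = 66.3 − 5.15(4.2) + 0.043(1450) + 0.41(22.2) = 66.3 − 21.63 + 62.35 + 9.102 = 116.122.
∂x/∂P_o = +0.41, so E_xy = 0.41·(22.2/116.122) ≈ 0.08.
E_xy > 0: the goods are substitutes.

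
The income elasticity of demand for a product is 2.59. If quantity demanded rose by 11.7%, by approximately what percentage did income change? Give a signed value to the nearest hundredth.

4.52

%ΔQ ≈ E × %ΔI ⇒ %ΔI = %ΔQ / E = (11.7%)/(2.59) ≈ 4.52%.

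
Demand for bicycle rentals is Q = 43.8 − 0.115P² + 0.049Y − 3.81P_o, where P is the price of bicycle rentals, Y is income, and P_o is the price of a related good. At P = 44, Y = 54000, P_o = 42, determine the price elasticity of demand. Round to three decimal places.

Substituting, Q = 43.8 − 0.115(44)² + 0.049(54000) − 3.81(42) = 43.8 − 222.64 + 2646 − 160.02 = 2307.14.
∂Q/∂P = −2·0.115·P = -10.12, so E_p = -10.12·(44/2307.14) ≈ -0.193.
|E_p| < 1: demand is inelastic.

-0.193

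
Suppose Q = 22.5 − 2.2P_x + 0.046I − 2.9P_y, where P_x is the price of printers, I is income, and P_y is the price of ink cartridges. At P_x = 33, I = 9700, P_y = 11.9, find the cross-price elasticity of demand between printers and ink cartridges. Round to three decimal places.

-0.095

Substituting, Q = 22.5 − 2.2(33) + 0.046(9700) − 2.9(11.9) = 22.5 − 72.6 + 446.2 − 34.51 = 361.59.
∂Q/∂P_y = −2.9, so E_xy = -2.9·(11.9/361.59) ≈ -0.095.
E_xy < 0: the goods are complements.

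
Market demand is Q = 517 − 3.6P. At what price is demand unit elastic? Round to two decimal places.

For linear demand Q = a − bP, E = −bP/(a − bP). |E| = 1 ⇒ bP = a − bP ⇒ P = a/(2b).
P = 517/(2·3.6) ≈ 71.81.

71.81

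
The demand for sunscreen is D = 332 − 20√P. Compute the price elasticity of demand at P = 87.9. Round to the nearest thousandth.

-0.649

At P = 87.9, D = 144.49.
dD/dP = −20/(2√P) = −20/(2·9.3755).
Point elasticity E = (dD/dP)·(P/D) = -1.0666 × 87.9/144.49 ≈ -0.649.
|E| < 1, so demand is inelastic at this price.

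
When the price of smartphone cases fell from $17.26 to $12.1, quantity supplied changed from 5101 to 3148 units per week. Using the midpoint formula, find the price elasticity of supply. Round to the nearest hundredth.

%Δq = (3148 − 5101)/[(5101 + 3148)/2] = -1953/4124.5 ≈ -0.4735.
%ΔP = (12.1 − 17.26)/[(17.26 + 12.1)/2] = -5.16/14.68 ≈ -0.3515.
Arc elasticity E = %Δq/%ΔP ≈ -0.4735/-0.3515 ≈ 1.35.
|E| > 1: supply is elastic over this range.

1.35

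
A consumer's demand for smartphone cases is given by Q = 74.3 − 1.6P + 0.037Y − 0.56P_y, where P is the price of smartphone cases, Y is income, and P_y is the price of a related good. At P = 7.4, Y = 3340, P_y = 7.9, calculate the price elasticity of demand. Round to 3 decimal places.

-0.065

Q = 74.3 − 1.6(7.4) + 0.037(3340) − 0.56(7.9) = 74.3 − 11.84 + 123.58 − 4.424 = 181.616.
∂Q/∂P = −1.6, so E_p = (−1.6)·(7.4/181.616) ≈ -0.065.
|E_p| < 1: demand is inelastic.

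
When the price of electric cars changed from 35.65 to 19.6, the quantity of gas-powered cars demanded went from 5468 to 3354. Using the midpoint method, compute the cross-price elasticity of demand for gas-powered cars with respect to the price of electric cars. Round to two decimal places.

%ΔQ_x = (3354 − 5468)/[(5468+3354)/2] = -2114/4411 ≈ -0.4793.
%ΔP_y = (19.6 − 35.65)/[(35.65+19.6)/2] ≈ -0.5810.
E_xy = -0.4793/-0.5810 ≈ 0.82.
E_xy > 0, so gas-powered cars and electric cars are substitutes.

0.82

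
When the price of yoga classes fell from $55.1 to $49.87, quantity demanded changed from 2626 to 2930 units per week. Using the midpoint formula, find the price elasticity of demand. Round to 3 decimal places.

-1.098

%ΔQ = (2930 − 2626)/[(2626 + 2930)/2] = 304/2778 ≈ 0.1094.
%ΔP = (49.87 − 55.1)/[(55.1 + 49.87)/2] = -5.23/52.485 ≈ -0.0996.
Arc elasticity E = %ΔQ/%ΔP ≈ 0.1094/-0.0996 ≈ -1.098.
|E| > 1: demand is elastic over this range.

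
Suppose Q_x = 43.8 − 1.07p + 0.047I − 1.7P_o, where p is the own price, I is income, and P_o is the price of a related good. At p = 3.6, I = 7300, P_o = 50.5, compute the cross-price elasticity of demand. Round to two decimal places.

-0.29

First evaluate Q_x: 43.8 − 1.07(3.6) + 0.047(7300) − 1.7(50.5) = 43.8 − 3.852 + 343.1 − 85.85 = 297.198.
∂Q_x/∂P_o = −1.7, so E_xy = -1.7·(50.5/297.198) ≈ -0.29.
E_xy < 0: the goods are complements.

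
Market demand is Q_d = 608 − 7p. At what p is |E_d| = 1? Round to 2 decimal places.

43.43

For linear demand Q_d = a − bp, E = −bp/(a − bp). |E| = 1 ⇒ bp = a − bp ⇒ p = a/(2b).
p = 608/(2·7) ≈ 43.43.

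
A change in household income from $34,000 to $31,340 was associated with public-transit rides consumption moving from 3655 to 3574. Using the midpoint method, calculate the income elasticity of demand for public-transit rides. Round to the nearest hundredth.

%ΔQ = (3574 − 3655)/[(3655+3574)/2] = -81/3614.5 ≈ -0.0224.
%ΔI = (31,340 − 34,000)/[(34,000+31,340)/2] = -2660/32670 ≈ -0.0814.
E_I = %ΔQ/%ΔI ≈ 0.28.
E_I ∈ (0,1): normal good (necessity).

0.28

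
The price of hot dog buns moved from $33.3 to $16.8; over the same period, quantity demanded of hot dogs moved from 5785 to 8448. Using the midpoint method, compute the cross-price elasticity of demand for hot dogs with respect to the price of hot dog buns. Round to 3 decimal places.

%ΔQ_x = (8448 − 5785)/[(5785+8448)/2] = 2663/7116.5 ≈ 0.3742.
%ΔP_y = (16.8 − 33.3)/[(33.3+16.8)/2] ≈ -0.6587.
E_xy = 0.3742/-0.6587 ≈ -0.568.
E_xy < 0, so hot dogs and hot dog buns are complements.

-0.568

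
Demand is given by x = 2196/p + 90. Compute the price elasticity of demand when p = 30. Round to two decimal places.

-0.45

At p = 30, x = 163.2.
dx/dp = −2196/p² = −2.44.
Point elasticity E = (dx/dp)·(p/x) = -2.44 × 30/163.2 ≈ -0.45.
|E| < 1, so demand is inelastic at this price.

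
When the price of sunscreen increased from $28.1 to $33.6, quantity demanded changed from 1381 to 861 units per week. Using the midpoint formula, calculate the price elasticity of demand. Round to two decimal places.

%Δq = (861 − 1381)/[(1381 + 861)/2] = -520/1121 ≈ -0.4639.
%Δp = (33.6 − 28.1)/[(28.1 + 33.6)/2] = 5.5/30.85 ≈ 0.1783.
Arc elasticity E = %Δq/%Δp ≈ -0.4639/0.1783 ≈ -2.60.
|E| > 1: demand is elastic over this range.

-2.60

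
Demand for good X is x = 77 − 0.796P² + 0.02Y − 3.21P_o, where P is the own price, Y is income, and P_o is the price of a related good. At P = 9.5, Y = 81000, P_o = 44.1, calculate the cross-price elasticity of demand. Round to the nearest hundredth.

First evaluate x: 77 − 0.796(9.5)² + 0.02(81000) − 3.21(44.1) = 77 − 71.839 + 1620 − 141.561 = 1483.6.
∂x/∂P_o = −3.21, so E_xy = -3.21·(44.1/1483.6) ≈ -0.10.
E_xy < 0: the goods are complements.

-0.10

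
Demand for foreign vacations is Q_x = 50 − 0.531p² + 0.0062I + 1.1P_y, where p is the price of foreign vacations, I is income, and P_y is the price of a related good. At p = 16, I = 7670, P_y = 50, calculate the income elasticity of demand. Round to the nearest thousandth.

2.862

Q_x = 50 − 0.531(16)² + 0.0062(7670) + 1.1(50) = 50 − 135.936 + 47.554 + 55 = 16.618.
∂Q_x/∂I = +0.0062, so E_I = 0.0062·(7670/16.618) ≈ 2.862.
E_I > 1: normal good (luxury).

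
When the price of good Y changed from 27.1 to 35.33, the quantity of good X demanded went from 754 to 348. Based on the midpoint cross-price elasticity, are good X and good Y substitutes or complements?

complements

%ΔQ_x = (348 − 754)/[(754+348)/2] = -406/551 ≈ -0.7368.
%ΔP_y = (35.33 − 27.1)/[(27.1+35.33)/2] ≈ 0.2637.
E_xy = -0.7368/0.2637 ≈ -2.795.
E_xy < 0, so the goods are complements.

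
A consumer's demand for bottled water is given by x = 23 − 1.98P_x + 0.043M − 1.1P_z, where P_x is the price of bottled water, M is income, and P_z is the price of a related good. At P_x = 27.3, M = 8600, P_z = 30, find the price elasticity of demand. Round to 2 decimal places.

Substituting, x = 23 − 1.98(27.3) + 0.043(8600) − 1.1(30) = 23 − 54.054 + 369.8 − 33 = 305.746.
∂x/∂P_x = −1.98, so E_p = (−1.98)·(27.3/305.746) ≈ -0.18.
|E_p| < 1: demand is inelastic.

-0.18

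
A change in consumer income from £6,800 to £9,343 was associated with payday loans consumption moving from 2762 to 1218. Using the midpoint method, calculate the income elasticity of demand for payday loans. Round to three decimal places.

%ΔQ = (1218 − 2762)/[(2762+1218)/2] = -1544/1990 ≈ -0.7759.
%ΔI = (9,343 − 6,800)/[(6,800+9,343)/2] = 2543/8071.5 ≈ 0.3151.
E_I = %ΔQ/%ΔI ≈ -2.463.
E_I < 0: inferior good.

-2.463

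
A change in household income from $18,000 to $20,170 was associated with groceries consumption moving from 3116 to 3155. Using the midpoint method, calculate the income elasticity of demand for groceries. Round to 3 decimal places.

0.109

%ΔQ = (3155 − 3116)/[(3116+3155)/2] = 39/3135.5 ≈ 0.0124.
%ΔY = (20,170 − 18,000)/[(18,000+20,170)/2] = 2170/19085 ≈ 0.1137.
E_I = %ΔQ/%ΔY ≈ 0.109.
E_I ∈ (0,1): normal good (necessity).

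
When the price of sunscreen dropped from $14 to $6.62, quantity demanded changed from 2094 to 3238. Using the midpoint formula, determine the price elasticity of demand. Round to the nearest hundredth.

%ΔQ = (3238 − 2094)/[(2094 + 3238)/2] = 1144/2666 ≈ 0.4291.
%Δp = (6.62 − 14)/[(14 + 6.62)/2] = -7.38/10.31 ≈ -0.7158.
Arc elasticity E = %ΔQ/%Δp ≈ 0.4291/-0.7158 ≈ -0.60.
|E| < 1: demand is inelastic over this range.

-0.60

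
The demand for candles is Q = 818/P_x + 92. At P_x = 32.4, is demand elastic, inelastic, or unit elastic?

At P_x = 32.4, Q = 117.2469.
dQ/dP_x = −818/P_x² = −0.7792.
Point elasticity E = (dQ/dP_x)·(P_x/Q) = -0.7792 × 32.4/117.2469 ≈ -0.215.
|E| ≈ 0.215 < 1, so demand is inelastic.

inelastic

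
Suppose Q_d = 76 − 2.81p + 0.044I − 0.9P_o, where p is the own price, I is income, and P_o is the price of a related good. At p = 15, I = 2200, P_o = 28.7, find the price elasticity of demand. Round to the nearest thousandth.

First evaluate Q_d: 76 − 2.81(15) + 0.044(2200) − 0.9(28.7) = 76 − 42.15 + 96.8 − 25.83 = 104.82.
∂Q_d/∂p = −2.81, so E_p = (−2.81)·(15/104.82) ≈ -0.402.
|E_p| < 1: demand is inelastic.

-0.402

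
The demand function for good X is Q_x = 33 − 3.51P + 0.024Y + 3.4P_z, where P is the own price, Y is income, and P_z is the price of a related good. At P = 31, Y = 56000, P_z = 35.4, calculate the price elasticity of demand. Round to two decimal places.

-0.08

Evaluating quantity at (P, Y, P_z) gives Q_x = 33 − 3.51(31) + 0.024(56000) + 3.4(35.4) = 33 − 108.81 + 1344 + 120.36 = 1388.55.
∂Q_x/∂P = −3.51, so E_p = (−3.51)·(31/1388.55) ≈ -0.08.
|E_p| < 1: demand is inelastic.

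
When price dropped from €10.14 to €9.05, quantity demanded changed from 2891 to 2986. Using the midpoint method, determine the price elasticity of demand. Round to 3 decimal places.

-0.285

%ΔQ = (2986 − 2891)/[(2891 + 2986)/2] = 95/2938.5 ≈ 0.0323.
%Δp = (9.05 − 10.14)/[(10.14 + 9.05)/2] = -1.09/9.595 ≈ -0.1136.
Arc elasticity E = %ΔQ/%Δp ≈ 0.0323/-0.1136 ≈ -0.285.
|E| < 1: demand is inelastic over this range.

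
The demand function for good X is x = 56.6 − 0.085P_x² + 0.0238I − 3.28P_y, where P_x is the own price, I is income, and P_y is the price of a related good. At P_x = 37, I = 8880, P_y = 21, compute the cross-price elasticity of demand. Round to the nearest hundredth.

-0.83

x = 56.6 − 0.085(37)² + 0.0238(8880) − 3.28(21) = 56.6 − 116.365 + 211.344 − 68.88 = 82.699.
∂x/∂P_y = −3.28, so E_xy = -3.28·(21/82.699) ≈ -0.83.
E_xy < 0: the goods are complements.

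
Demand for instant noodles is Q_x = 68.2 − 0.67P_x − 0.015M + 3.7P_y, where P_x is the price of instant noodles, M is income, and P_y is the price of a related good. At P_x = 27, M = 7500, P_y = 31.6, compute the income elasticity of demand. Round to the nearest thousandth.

Q_x = 68.2 − 0.67(27) − 0.015(7500) + 3.7(31.6) = 68.2 − 18.09 − 112.5 + 116.92 = 54.53.
∂Q_x/∂M = −0.015, so E_I = -0.015·(7500/54.53) ≈ -2.063.
E_I < 0: inferior good.

-2.063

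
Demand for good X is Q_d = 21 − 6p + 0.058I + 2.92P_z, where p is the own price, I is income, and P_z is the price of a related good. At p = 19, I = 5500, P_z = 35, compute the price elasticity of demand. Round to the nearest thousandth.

Evaluating quantity at (p, I, P_z) gives Q_d = 21 − 6(19) + 0.058(5500) + 2.92(35) = 21 − 114 + 319 + 102.2 = 328.2.
∂Q_d/∂p = −6, so E_p = (−6)·(19/328.2) ≈ -0.347.
|E_p| < 1: demand is inelastic.

-0.347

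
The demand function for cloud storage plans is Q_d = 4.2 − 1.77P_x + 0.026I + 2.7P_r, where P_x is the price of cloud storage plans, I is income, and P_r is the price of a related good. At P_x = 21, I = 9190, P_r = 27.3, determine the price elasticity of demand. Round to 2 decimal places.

-0.13

Q_d = 4.2 − 1.77(21) + 0.026(9190) + 2.7(27.3) = 4.2 − 37.17 + 238.94 + 73.71 = 279.68.
∂Q_d/∂P_x = −1.77, so E_p = (−1.77)·(21/279.68) ≈ -0.13.
|E_p| < 1: demand is inelastic.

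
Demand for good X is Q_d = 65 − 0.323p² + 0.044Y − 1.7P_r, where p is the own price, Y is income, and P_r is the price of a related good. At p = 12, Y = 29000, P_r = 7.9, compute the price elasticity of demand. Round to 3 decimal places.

First evaluate Q_d: 65 − 0.323(12)² + 0.044(29000) − 1.7(7.9) = 65 − 46.512 + 1276 − 13.43 = 1281.058.
∂Q_d/∂p = −2·0.323·p = -7.752, so E_p = -7.752·(12/1281.058) ≈ -0.073.
|E_p| < 1: demand is inelastic.

-0.073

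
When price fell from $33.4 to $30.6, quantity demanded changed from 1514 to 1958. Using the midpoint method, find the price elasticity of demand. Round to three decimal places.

%Δq = (1958 − 1514)/[(1514 + 1958)/2] = 444/1736 ≈ 0.2558.
%ΔP = (30.6 − 33.4)/[(33.4 + 30.6)/2] = -2.8/32 ≈ -0.0875.
Arc elasticity E = %Δq/%ΔP ≈ 0.2558/-0.0875 ≈ -2.923.
|E| > 1: demand is elastic over this range.

-2.923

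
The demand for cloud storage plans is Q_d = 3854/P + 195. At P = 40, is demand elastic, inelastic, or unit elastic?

inelastic

At P = 40, Q_d = 291.35.
dQ_d/dP = −3854/P² = −2.4087.
Point elasticity E = (dQ_d/dP)·(P/Q_d) = -2.4088 × 40/291.35 ≈ -0.331.
|E| ≈ 0.331 < 1, so demand is inelastic.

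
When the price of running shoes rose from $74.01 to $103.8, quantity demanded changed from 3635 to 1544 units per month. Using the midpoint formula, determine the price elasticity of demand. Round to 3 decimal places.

-2.410

%Δq = (1544 − 3635)/[(3635 + 1544)/2] = -2091/2589.5 ≈ -0.8075.
%Δp = (103.8 − 74.01)/[(74.01 + 103.8)/2] = 29.79/88.905 ≈ 0.3351.
Arc elasticity E = %Δq/%Δp ≈ -0.8075/0.3351 ≈ -2.410.
|E| > 1: demand is elastic over this range.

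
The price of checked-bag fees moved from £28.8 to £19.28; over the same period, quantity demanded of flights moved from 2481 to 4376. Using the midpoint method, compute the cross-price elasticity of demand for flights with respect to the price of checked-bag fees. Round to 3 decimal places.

%ΔQ_x = (4376 − 2481)/[(2481+4376)/2] = 1895/3428.5 ≈ 0.5527.
%ΔP_y = (19.28 − 28.8)/[(28.8+19.28)/2] ≈ -0.3960.
E_xy = 0.5527/-0.3960 ≈ -1.396.
E_xy < 0, so flights and checked-bag fees are complements.

-1.396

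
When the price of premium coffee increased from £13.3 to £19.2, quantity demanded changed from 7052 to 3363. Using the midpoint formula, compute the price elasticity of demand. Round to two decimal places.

%ΔQ = (3363 − 7052)/[(7052 + 3363)/2] = -3689/5207.5 ≈ -0.7084.
%Δp = (19.2 − 13.3)/[(13.3 + 19.2)/2] = 5.9/16.25 ≈ 0.3631.
Arc elasticity E = %ΔQ/%Δp ≈ -0.7084/0.3631 ≈ -1.95.
|E| > 1: demand is elastic over this range.

-1.95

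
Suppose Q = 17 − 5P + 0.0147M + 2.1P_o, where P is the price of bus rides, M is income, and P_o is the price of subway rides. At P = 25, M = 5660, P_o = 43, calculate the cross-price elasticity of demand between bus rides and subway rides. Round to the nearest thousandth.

Substituting, Q = 17 − 5(25) + 0.0147(5660) + 2.1(43) = 17 − 125 + 83.202 + 90.3 = 65.502.
∂Q/∂P_o = +2.1, so E_xy = 2.1·(43/65.502) ≈ 1.379.
E_xy > 0: the goods are substitutes.

1.379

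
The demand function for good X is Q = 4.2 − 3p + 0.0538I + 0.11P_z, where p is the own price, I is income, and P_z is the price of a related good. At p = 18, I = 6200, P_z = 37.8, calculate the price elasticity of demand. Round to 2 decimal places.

-0.19

At the given point, Q = 4.2 − 3(18) + 0.0538(6200) + 0.11(37.8) = 4.2 − 54 + 333.56 + 4.158 = 287.918.
∂Q/∂p = −3, so E_p = (−3)·(18/287.918) ≈ -0.19.
|E_p| < 1: demand is inelastic.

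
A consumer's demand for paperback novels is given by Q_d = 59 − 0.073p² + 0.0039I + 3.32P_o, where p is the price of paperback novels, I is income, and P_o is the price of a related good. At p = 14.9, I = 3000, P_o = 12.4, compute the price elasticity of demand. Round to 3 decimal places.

-0.339

Substituting, Q_d = 59 − 0.073(14.9)² + 0.0039(3000) + 3.32(12.4) = 59 − 16.2067 + 11.7 + 41.168 = 95.6613.
∂Q_d/∂p = −2·0.073·p = -2.1754, so E_p = -2.1754·(14.9/95.6613) ≈ -0.339.
|E_p| < 1: demand is inelastic.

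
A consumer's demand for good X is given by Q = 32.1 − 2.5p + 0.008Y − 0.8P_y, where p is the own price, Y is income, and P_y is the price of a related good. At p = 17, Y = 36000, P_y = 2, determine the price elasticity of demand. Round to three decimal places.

First evaluate Q: 32.1 − 2.5(17) + 0.008(36000) − 0.8(2) = 32.1 − 42.5 + 288 − 1.6 = 276.
∂Q/∂p = −2.5, so E_p = (−2.5)·(17/276) ≈ -0.154.
|E_p| < 1: demand is inelastic.

-0.154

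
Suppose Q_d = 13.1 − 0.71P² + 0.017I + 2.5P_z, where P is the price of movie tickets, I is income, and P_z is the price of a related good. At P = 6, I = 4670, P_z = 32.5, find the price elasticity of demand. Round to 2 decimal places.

Evaluating quantity at (P, I, P_z) gives Q_d = 13.1 − 0.71(6)² + 0.017(4670) + 2.5(32.5) = 13.1 − 25.56 + 79.39 + 81.25 = 148.18.
∂Q_d/∂P = −2·0.71·P = -8.52, so E_p = -8.52·(6/148.18) ≈ -0.34.
|E_p| < 1: demand is inelastic.

-0.34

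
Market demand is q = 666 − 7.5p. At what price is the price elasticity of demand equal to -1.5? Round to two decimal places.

Set −bp/(a − bp) = −1.5 ⇒ bp = 1.5(a − bp) ⇒ bp(1+1.5) = 1.5·a.
p = 1.5·666/(7.5·2.5) = 53.28.

53.28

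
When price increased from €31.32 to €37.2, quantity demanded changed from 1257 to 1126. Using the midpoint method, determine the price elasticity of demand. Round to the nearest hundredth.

-0.64

%ΔQ = (1126 − 1257)/[(1257 + 1126)/2] = -131/1191.5 ≈ -0.1099.
%Δp = (37.2 − 31.32)/[(31.32 + 37.2)/2] = 5.88/34.26 ≈ 0.1716.
Arc elasticity E = %ΔQ/%Δp ≈ -0.1099/0.1716 ≈ -0.64.
|E| < 1: demand is inelastic over this range.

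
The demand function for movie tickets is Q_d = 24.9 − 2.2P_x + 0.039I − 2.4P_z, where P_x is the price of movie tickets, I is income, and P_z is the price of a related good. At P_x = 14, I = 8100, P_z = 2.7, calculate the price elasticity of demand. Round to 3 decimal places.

First evaluate Q_d: 24.9 − 2.2(14) + 0.039(8100) − 2.4(2.7) = 24.9 − 30.8 + 315.9 − 6.48 = 303.52.
∂Q_d/∂P_x = −2.2, so E_p = (−2.2)·(14/303.52) ≈ -0.101.
|E_p| < 1: demand is inelastic.

-0.101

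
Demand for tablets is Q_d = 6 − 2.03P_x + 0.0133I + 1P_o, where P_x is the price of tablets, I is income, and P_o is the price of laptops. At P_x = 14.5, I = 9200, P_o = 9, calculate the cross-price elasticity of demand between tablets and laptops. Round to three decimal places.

First evaluate Q_d: 6 − 2.03(14.5) + 0.0133(9200) + 1(9) = 6 − 29.435 + 122.36 + 9 = 107.925.
∂Q_d/∂P_o = +1, so E_xy = 1·(9/107.925) ≈ 0.083.
E_xy > 0: the goods are substitutes.

0.083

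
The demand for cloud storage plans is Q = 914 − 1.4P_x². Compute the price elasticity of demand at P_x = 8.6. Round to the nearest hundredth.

At P_x = 8.6, Q = 810.456.
dQ/dP_x = −2·1.4·P_x = −24.08.
Point elasticity E = (dQ/dP_x)·(P_x/Q) = -24.08 × 8.6/810.456 ≈ -0.26.
|E| < 1, so demand is inelastic at this price.

-0.26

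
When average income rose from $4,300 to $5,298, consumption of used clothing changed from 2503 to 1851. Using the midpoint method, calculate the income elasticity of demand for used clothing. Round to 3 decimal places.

%ΔQ = (1851 − 2503)/[(2503+1851)/2] = -652/2177 ≈ -0.2995.
%ΔM = (5,298 − 4,300)/[(4,300+5,298)/2] = 998/4799 ≈ 0.2080.
E_I = %ΔQ/%ΔM ≈ -1.440.
E_I < 0: inferior good.

-1.440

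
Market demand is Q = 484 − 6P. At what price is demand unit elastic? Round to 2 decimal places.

40.33

For linear demand Q = a − bP, E = −bP/(a − bP). |E| = 1 ⇒ bP = a − bP ⇒ P = a/(2b).
P = 484/(2·6) ≈ 40.33.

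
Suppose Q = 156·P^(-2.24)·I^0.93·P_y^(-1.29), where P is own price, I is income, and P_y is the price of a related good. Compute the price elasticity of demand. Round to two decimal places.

For a Cobb–Douglas (constant-elasticity) form Q = A·P^α·…, the elasticity with respect to P equals the exponent α at every point.
Here the exponent on P is -2.24, so the price elasticity of demand is -2.24.

-2.24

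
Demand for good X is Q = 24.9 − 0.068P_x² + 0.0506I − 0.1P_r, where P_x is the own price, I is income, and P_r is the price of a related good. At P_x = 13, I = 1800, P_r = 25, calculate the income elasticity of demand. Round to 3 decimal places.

First evaluate Q: 24.9 − 0.068(13)² + 0.0506(1800) − 0.1(25) = 24.9 − 11.492 + 91.08 − 2.5 = 101.988.
∂Q/∂I = +0.0506, so E_I = 0.0506·(1800/101.988) ≈ 0.893.
E_I ∈ (0,1): normal good (necessity).

0.893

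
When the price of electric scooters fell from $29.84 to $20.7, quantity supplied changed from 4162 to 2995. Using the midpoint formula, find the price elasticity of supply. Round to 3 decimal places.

0.902

%Δq = (2995 − 4162)/[(4162 + 2995)/2] = -1167/3578.5 ≈ -0.3261.
%Δp = (20.7 − 29.84)/[(29.84 + 20.7)/2] = -9.14/25.27 ≈ -0.3617.
Arc elasticity E = %Δq/%Δp ≈ -0.3261/-0.3617 ≈ 0.902.
|E| < 1: supply is inelastic over this range.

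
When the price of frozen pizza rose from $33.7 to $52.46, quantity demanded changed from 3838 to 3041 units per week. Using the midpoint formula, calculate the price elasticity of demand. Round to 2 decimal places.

%Δq = (3041 − 3838)/[(3838 + 3041)/2] = -797/3439.5 ≈ -0.2317.
%ΔP = (52.46 − 33.7)/[(33.7 + 52.46)/2] = 18.76/43.08 ≈ 0.4355.
Arc elasticity E = %Δq/%ΔP ≈ -0.2317/0.4355 ≈ -0.53.
|E| < 1: demand is inelastic over this range.

-0.53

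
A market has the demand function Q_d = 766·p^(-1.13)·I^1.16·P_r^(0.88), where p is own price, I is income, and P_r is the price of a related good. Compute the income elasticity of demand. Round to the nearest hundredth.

1.16

For a Cobb–Douglas (constant-elasticity) form Q_d = A·I^α·…, the elasticity with respect to I equals the exponent α at every point.
Here the exponent on I is 1.16, so the income elasticity of demand is 1.16.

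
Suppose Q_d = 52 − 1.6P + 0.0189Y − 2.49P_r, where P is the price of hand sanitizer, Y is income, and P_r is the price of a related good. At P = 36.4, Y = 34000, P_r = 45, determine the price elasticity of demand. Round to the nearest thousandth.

Substituting, Q_d = 52 − 1.6(36.4) + 0.0189(34000) − 2.49(45) = 52 − 58.24 + 642.6 − 112.05 = 524.31.
∂Q_d/∂P = −1.6, so E_p = (−1.6)·(36.4/524.31) ≈ -0.111.
|E_p| < 1: demand is inelastic.

-0.111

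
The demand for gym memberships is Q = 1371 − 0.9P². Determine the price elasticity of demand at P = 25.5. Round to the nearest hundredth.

-1.49

At P = 25.5, Q = 785.775.
dQ/dP = −2·0.9·P = −45.9.
Point elasticity E = (dQ/dP)·(P/Q) = -45.9 × 25.5/785.775 ≈ -1.49.
|E| > 1, so demand is elastic at this price.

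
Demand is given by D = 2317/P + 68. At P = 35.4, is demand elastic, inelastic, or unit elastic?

inelastic

At P = 35.4, D = 133.452.
dD/dP = −2317/P² = −1.8489.
Point elasticity E = (dD/dP)·(P/D) = -1.8489 × 35.4/133.452 ≈ -0.490.
|E| ≈ 0.490 < 1, so demand is inelastic.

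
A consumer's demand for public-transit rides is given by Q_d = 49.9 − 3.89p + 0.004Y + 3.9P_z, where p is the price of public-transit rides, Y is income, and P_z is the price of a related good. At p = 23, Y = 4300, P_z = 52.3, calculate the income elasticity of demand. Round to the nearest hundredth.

0.09

Q_d = 49.9 − 3.89(23) + 0.004(4300) + 3.9(52.3) = 49.9 − 89.47 + 17.2 + 203.97 = 181.6.
∂Q_d/∂Y = +0.004, so E_I = 0.004·(4300/181.6) ≈ 0.09.
E_I ∈ (0,1): normal good (necessity).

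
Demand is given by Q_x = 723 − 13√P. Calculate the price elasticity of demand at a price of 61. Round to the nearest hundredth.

-0.08

At P = 61, Q_x = 621.4668.
dQ_x/dP = −13/(2√P) = −13/(2·7.8102).
Point elasticity E = (dQ_x/dP)·(P/Q_x) = -0.8322 × 61/621.4668 ≈ -0.08.
|E| < 1, so demand is inelastic at this price.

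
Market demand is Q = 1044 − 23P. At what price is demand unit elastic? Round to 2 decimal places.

For linear demand Q = a − bP, E = −bP/(a − bP). |E| = 1 ⇒ bP = a − bP ⇒ P = a/(2b).
P = 1044/(2·23) ≈ 22.70.

22.70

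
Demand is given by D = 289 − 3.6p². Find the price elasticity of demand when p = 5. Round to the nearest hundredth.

At p = 5, D = 199.
dD/dp = −2·3.6·p = −36.
Point elasticity E = (dD/dp)·(p/D) = -36 × 5/199 ≈ -0.90.
|E| < 1, so demand is inelastic at this price.

-0.90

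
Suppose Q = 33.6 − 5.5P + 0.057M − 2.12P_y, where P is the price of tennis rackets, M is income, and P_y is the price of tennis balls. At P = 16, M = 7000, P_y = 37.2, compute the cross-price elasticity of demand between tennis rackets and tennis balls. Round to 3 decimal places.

-0.297

First evaluate Q: 33.6 − 5.5(16) + 0.057(7000) − 2.12(37.2) = 33.6 − 88 + 399 − 78.864 = 265.736.
∂Q/∂P_y = −2.12, so E_xy = -2.12·(37.2/265.736) ≈ -0.297.
E_xy < 0: the goods are complements.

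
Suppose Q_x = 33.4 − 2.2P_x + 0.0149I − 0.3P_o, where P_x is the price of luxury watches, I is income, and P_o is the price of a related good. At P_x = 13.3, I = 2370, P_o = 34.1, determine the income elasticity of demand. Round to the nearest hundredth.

Substituting, Q_x = 33.4 − 2.2(13.3) + 0.0149(2370) − 0.3(34.1) = 33.4 − 29.26 + 35.313 − 10.23 = 29.223.
∂Q_x/∂I = +0.0149, so E_I = 0.0149·(2370/29.223) ≈ 1.21.
E_I > 1: normal good (luxury).

1.21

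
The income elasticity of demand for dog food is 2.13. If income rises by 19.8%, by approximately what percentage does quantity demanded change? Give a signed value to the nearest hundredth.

42.17

%ΔQ ≈ E × %ΔI = (2.13) × (19.8%) ≈ 42.17%.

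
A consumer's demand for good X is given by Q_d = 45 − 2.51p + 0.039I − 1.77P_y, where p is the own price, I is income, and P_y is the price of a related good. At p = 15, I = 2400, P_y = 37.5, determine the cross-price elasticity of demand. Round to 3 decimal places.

-1.920

At the given point, Q_d = 45 − 2.51(15) + 0.039(2400) − 1.77(37.5) = 45 − 37.65 + 93.6 − 66.375 = 34.575.
∂Q_d/∂P_y = −1.77, so E_xy = -1.77·(37.5/34.575) ≈ -1.920.
E_xy < 0: the goods are complements.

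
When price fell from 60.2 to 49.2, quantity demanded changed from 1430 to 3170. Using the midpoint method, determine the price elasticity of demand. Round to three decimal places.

-3.762

%ΔQ = (3170 − 1430)/[(1430 + 3170)/2] = 1740/2300 ≈ 0.7565.
%ΔP = (49.2 − 60.2)/[(60.2 + 49.2)/2] = -11/54.7 ≈ -0.2011.
Arc elasticity E = %ΔQ/%ΔP ≈ 0.7565/-0.2011 ≈ -3.762.
|E| > 1: demand is elastic over this range.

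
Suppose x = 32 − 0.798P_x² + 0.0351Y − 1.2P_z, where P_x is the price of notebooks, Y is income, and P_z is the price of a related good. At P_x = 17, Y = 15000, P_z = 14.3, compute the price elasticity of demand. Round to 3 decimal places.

-1.484

At the given point, x = 32 − 0.798(17)² + 0.0351(15000) − 1.2(14.3) = 32 − 230.622 + 526.5 − 17.16 = 310.718.
∂x/∂P_x = −2·0.798·P_x = -27.132, so E_p = -27.132·(17/310.718) ≈ -1.484.
|E_p| > 1: demand is elastic.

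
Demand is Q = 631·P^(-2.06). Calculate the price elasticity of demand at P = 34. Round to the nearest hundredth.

For a Cobb–Douglas (constant-elasticity) form Q = A·P^α·…, the elasticity with respect to P equals the exponent α at every point.
Here the exponent on P is -2.06, so the price elasticity of demand is -2.06.

-2.06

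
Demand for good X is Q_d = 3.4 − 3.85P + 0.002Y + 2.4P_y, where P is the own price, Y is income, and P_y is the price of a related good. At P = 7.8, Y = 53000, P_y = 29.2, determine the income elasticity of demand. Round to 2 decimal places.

0.71

Q_d = 3.4 − 3.85(7.8) + 0.002(53000) + 2.4(29.2) = 3.4 − 30.03 + 106 + 70.08 = 149.45.
∂Q_d/∂Y = +0.002, so E_I = 0.002·(53000/149.45) ≈ 0.71.
E_I ∈ (0,1): normal good (necessity).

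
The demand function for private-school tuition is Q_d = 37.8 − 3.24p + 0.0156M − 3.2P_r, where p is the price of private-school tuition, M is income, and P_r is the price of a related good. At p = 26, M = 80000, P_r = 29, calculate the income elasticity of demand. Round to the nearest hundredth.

1.13

Substituting, Q_d = 37.8 − 3.24(26) + 0.0156(80000) − 3.2(29) = 37.8 − 84.24 + 1248 − 92.8 = 1108.76.
∂Q_d/∂M = +0.0156, so E_I = 0.0156·(80000/1108.76) ≈ 1.13.
E_I > 1: normal good (luxury).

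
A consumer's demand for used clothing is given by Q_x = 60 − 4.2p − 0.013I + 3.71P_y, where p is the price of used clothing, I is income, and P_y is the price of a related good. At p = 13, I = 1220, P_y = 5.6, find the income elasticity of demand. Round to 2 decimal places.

At the given point, Q_x = 60 − 4.2(13) − 0.013(1220) + 3.71(5.6) = 60 − 54.6 − 15.86 + 20.776 = 10.316.
∂Q_x/∂I = −0.013, so E_I = -0.013·(1220/10.316) ≈ -1.54.
E_I < 0: inferior good.

-1.54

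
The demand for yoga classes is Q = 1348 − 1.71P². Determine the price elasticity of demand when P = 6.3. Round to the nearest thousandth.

-0.106

At P = 6.3, Q = 1280.1301.
dQ/dP = −2·1.71·P = −21.546.
Point elasticity E = (dQ/dP)·(P/Q) = -21.546 × 6.3/1280.1301 ≈ -0.106.
|E| < 1, so demand is inelastic at this price.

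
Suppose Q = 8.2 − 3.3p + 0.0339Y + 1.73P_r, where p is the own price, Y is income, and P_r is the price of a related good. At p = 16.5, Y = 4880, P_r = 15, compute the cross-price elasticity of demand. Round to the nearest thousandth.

0.179

At the given point, Q = 8.2 − 3.3(16.5) + 0.0339(4880) + 1.73(15) = 8.2 − 54.45 + 165.432 + 25.95 = 145.132.
∂Q/∂P_r = +1.73, so E_xy = 1.73·(15/145.132) ≈ 0.179.
E_xy > 0: the goods are substitutes.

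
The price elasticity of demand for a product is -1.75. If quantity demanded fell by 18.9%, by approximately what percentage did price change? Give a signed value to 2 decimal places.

10.80

%ΔQ ≈ E × %ΔP ⇒ %ΔP = %ΔQ / E = (-18.9%)/(-1.75) = 10.80%.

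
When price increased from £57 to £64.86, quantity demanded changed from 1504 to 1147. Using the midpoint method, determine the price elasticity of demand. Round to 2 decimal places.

-2.09

%Δq = (1147 − 1504)/[(1504 + 1147)/2] = -357/1325.5 ≈ -0.2693.
%Δp = (64.86 − 57)/[(57 + 64.86)/2] = 7.86/60.93 ≈ 0.1290.
Arc elasticity E = %Δq/%Δp ≈ -0.2693/0.1290 ≈ -2.09.
|E| > 1: demand is elastic over this range.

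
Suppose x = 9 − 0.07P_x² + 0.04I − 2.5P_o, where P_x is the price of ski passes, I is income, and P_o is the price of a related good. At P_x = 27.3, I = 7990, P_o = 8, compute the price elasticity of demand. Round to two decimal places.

-0.41

Evaluating quantity at (P_x, I, P_o) gives x = 9 − 0.07(27.3)² + 0.04(7990) − 2.5(8) = 9 − 52.1703 + 319.6 − 20 = 256.4297.
∂x/∂P_x = −2·0.07·P_x = -3.822, so E_p = -3.822·(27.3/256.4297) ≈ -0.41.
|E_p| < 1: demand is inelastic.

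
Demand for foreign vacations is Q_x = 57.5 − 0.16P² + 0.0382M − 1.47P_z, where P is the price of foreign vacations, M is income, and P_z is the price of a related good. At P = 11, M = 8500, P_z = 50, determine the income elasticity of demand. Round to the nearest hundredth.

First evaluate Q_x: 57.5 − 0.16(11)² + 0.0382(8500) − 1.47(50) = 57.5 − 19.36 + 324.7 − 73.5 = 289.34.
∂Q_x/∂M = +0.0382, so E_I = 0.0382·(8500/289.34) ≈ 1.12.
E_I > 1: normal good (luxury).

1.12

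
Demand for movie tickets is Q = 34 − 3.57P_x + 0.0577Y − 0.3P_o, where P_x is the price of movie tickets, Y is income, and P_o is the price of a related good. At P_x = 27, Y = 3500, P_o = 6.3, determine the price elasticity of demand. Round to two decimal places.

-0.70

Evaluating quantity at (P_x, Y, P_o) gives Q = 34 − 3.57(27) + 0.0577(3500) − 0.3(6.3) = 34 − 96.39 + 201.95 − 1.89 = 137.67.
∂Q/∂P_x = −3.57, so E_p = (−3.57)·(27/137.67) ≈ -0.70.
|E_p| < 1: demand is inelastic.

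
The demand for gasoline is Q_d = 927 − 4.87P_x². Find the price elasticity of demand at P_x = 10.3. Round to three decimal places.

-2.518

At P_x = 10.3, Q_d = 410.3417.
dQ_d/dP_x = −2·4.87·P_x = −100.322.
Point elasticity E = (dQ_d/dP_x)·(P_x/Q_d) = -100.322 × 10.3/410.3417 ≈ -2.518.
|E| > 1, so demand is elastic at this price.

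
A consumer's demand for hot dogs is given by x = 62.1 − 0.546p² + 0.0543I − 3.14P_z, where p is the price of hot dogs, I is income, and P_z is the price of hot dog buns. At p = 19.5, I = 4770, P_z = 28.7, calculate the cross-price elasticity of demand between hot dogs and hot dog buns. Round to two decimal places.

Substituting, x = 62.1 − 0.546(19.5)² + 0.0543(4770) − 3.14(28.7) = 62.1 − 207.6165 + 259.011 − 90.118 = 23.3765.
∂x/∂P_z = −3.14, so E_xy = -3.14·(28.7/23.3765) ≈ -3.86.
E_xy < 0: the goods are complements.

-3.86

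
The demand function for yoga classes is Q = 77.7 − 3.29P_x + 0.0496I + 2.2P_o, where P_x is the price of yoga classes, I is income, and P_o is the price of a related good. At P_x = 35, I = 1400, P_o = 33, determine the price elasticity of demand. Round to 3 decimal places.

-1.101

Evaluating quantity at (P_x, I, P_o) gives Q = 77.7 − 3.29(35) + 0.0496(1400) + 2.2(33) = 77.7 − 115.15 + 69.44 + 72.6 = 104.59.
∂Q/∂P_x = −3.29, so E_p = (−3.29)·(35/104.59) ≈ -1.101.
|E_p| > 1: demand is elastic.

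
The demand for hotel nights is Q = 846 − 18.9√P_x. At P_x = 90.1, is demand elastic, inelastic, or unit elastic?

At P_x = 90.1, Q = 666.5993.
dQ/dP_x = −18.9/(2√P_x) = −18.9/(2·9.4921).
Point elasticity E = (dQ/dP_x)·(P_x/Q) = -0.9956 × 90.1/666.5993 ≈ -0.135.
|E| ≈ 0.135 < 1, so demand is inelastic.

inelastic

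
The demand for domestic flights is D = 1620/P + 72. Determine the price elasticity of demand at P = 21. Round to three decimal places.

-0.517

At P = 21, D = 149.1429.
dD/dP = −1620/P² = −3.6735.
Point elasticity E = (dD/dP)·(P/D) = -3.6735 × 21/149.1429 ≈ -0.517.
|E| < 1, so demand is inelastic at this price.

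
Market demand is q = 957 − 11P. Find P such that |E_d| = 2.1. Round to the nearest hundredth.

58.94

Set −bP/(a − bP) = −2.1 ⇒ bP = 2.1(a − bP) ⇒ bP(1+2.1) = 2.1·a.
P = 2.1·957/(11·3.1) ≈ 58.94.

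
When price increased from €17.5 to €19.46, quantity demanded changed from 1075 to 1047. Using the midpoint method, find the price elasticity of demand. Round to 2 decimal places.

%Δq = (1047 − 1075)/[(1075 + 1047)/2] = -28/1061 ≈ -0.0264.
%ΔP = (19.46 − 17.5)/[(17.5 + 19.46)/2] = 1.96/18.48 ≈ 0.1061.
Arc elasticity E = %Δq/%ΔP ≈ -0.0264/0.1061 ≈ -0.25.
|E| < 1: demand is inelastic over this range.

-0.25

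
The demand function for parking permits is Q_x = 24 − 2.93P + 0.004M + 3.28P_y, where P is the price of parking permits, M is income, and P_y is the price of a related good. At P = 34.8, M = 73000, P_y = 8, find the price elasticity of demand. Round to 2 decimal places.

-0.42

Q_x = 24 − 2.93(34.8) + 0.004(73000) + 3.28(8) = 24 − 101.964 + 292 + 26.24 = 240.276.
∂Q_x/∂P = −2.93, so E_p = (−2.93)·(34.8/240.276) ≈ -0.42.
|E_p| < 1: demand is inelastic.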